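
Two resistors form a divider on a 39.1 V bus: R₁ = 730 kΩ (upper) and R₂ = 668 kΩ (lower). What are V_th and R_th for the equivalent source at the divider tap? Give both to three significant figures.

V_th is the open-circuit tap voltage: 39.1 × 668/(730 + 668) = 18.7 V.
With the supply zeroed, R₁ and R₂ appear in parallel from the tap: R_th = R₁‖R₂ = (730 × 668)/1398 = 349 kΩ.

V_th = 18.7 V, R_th = 349 kΩ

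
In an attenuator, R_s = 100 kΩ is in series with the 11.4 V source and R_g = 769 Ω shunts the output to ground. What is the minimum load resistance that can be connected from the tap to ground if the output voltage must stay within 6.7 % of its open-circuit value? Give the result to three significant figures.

R_L(min) ≈ 10.6 kΩ

Output resistance R_th = R_s‖R_g = (100000 × 769)/100800 = 763.1 Ω.
The fractional drop is R_th/(R_th + R_L); requiring this ≤ 0.0670 gives R_L ≥ R_th(1/0.0670 − 1) = 763.1 × 13.93 = 10.6 kΩ.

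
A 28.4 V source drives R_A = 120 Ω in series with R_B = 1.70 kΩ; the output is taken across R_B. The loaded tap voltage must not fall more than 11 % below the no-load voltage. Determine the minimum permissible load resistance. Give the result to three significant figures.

R_L(min) ≈ 907 Ω

Output resistance R_th = R_A‖R_B = (120 × 1700)/1820 = 112.1 Ω.
The fractional drop is R_th/(R_th + R_L); requiring this ≤ 0.110 gives R_L ≥ R_th(1/0.110 − 1) = 112.1 × 8.091 = 907 Ω.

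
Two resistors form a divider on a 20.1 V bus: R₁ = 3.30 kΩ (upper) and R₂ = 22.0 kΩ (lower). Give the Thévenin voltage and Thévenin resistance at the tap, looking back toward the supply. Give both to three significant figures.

V_th is the open-circuit tap voltage: 20.1 × 22.0/(3.30 + 22.0) = 17.5 V.
With the supply zeroed, R₁ and R₂ appear in parallel from the tap: R_th = R₁‖R₂ = (3.30 × 22.0)/25.30 = 2.87 kΩ.

V_th = 17.5 V, R_th = 2.87 kΩ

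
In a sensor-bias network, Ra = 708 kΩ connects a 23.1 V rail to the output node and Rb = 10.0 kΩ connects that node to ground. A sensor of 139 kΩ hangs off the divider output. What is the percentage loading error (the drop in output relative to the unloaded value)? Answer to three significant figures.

6.62 %

The divider's output (Thévenin) resistance is Ra‖Rb = 9.861 kΩ.
Fractional drop under load = R_th/(R_th + R_L) = 9.861 / (9.861 + 139) = 0.06624.
So the output falls by 6.62 %.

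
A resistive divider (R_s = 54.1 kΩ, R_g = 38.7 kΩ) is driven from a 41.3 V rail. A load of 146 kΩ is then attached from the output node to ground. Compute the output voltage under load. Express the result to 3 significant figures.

V_out ≈ 14.9 V

The load sits in parallel with R_g: R_g‖R_L = (38.7 × 146) / (38.7 + 146) = 30.59 kΩ.
V_out = 41.3 × 30.59 / (54.1 + 30.59) = 41.3 × 30.59/84.69 = 14.9 V.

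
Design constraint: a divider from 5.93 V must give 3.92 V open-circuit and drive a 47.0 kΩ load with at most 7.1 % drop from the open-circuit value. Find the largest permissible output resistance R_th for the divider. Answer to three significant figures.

Loading drop = R_th/(R_th + R_L) ≤ 0.0710, so R_th ≤ R_L · ε/(1−ε) = 47.0 kΩ × 0.0710/0.9290 = 3.59 kΩ.
(Any R1, R2 with R2/(R1+R2) = 0.661 and R1‖R2 ≤ 3.59 kΩ will meet the spec.)

R_th ≤ 3.59 kΩ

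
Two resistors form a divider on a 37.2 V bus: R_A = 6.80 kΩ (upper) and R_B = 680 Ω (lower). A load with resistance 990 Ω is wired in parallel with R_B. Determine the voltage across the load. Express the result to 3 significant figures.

V_out ≈ 2.08 V

The load sits in parallel with R_B: R_B‖R_L = (680 × 990) / (680 + 990) = 403.1 Ω.
V_out = 37.2 × 403.1 / (6800 + 403.1) = 37.2 × 403.1/7203 = 2.08 V.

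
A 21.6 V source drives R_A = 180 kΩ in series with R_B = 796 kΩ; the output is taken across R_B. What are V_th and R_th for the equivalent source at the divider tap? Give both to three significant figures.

V_th = 17.6 V, R_th = 147 kΩ

V_th is the open-circuit tap voltage: 21.6 × 796/(180 + 796) = 17.6 V.
With the supply zeroed, R_A and R_B appear in parallel from the tap: R_th = R_A‖R_B = (180 × 796)/976.0 = 147 kΩ.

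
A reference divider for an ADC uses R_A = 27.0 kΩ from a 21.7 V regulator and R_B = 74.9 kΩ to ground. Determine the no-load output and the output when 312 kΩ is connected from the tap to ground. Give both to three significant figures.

Unloaded: 16.0 V; loaded: 15.0 V

Open-circuit: V = 21.7 × 74.9/(27.0 + 74.9) = 16.0 V.
With the load, R_B becomes R_B‖R_L = 60.40 kΩ, so V = 21.7 × 60.40/87.40 = 15.0 V.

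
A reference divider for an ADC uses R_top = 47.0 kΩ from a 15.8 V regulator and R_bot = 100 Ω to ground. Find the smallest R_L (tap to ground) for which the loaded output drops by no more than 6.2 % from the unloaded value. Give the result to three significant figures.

R_L(min) ≈ 1.51 kΩ

Output resistance R_th = R_top‖R_bot = (47000 × 100)/47100 = 99.79 Ω.
The fractional drop is R_th/(R_th + R_L); requiring this ≤ 0.0620 gives R_L ≥ R_th(1/0.0620 − 1) = 99.79 × 15.13 = 1.51 kΩ.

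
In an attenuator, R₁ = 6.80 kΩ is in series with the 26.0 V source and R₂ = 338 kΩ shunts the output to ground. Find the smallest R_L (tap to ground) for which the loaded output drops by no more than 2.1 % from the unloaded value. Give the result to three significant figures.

Output resistance R_th = R₁‖R₂ = (6.80 × 338)/344.8 = 6.666 kΩ.
The fractional drop is R_th/(R_th + R_L); requiring this ≤ 0.0210 gives R_L ≥ R_th(1/0.0210 − 1) = 6.666 × 46.62 = 311 kΩ.

R_L(min) ≈ 311 kΩ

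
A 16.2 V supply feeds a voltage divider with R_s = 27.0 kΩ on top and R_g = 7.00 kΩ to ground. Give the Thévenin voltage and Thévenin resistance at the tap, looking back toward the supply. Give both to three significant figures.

V_th is the open-circuit tap voltage: 16.2 × 7.00/(27.0 + 7.00) = 3.34 V.
With the supply zeroed, R_s and R_g appear in parallel from the tap: R_th = R_s‖R_g = (27.0 × 7.00)/34.00 = 5.56 kΩ.

V_th = 3.34 V, R_th = 5.56 kΩ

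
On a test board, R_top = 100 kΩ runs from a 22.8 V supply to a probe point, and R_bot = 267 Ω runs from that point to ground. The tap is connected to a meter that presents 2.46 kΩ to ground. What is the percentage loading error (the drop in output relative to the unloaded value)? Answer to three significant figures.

9.77 %

Unloaded V = 22.8 × 267/100300 = 0.060714 V.
Loaded: R_bot‖R_L = 240.9 Ω, giving V = 22.8 × 240.9/100200 = 0.054784 V.
Drop = (0.060714 − 0.054784) / 0.060714 = 9.77 %.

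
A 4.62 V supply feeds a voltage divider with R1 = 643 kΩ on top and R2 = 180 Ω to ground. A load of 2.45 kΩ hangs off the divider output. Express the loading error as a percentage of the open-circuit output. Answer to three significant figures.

6.84 %

The divider's output (Thévenin) resistance is R1‖R2 = 179.9 Ω.
Fractional drop under load = R_th/(R_th + R_L) = 179.9 / (179.9 + 2450) = 0.06842.
So the output falls by 6.84 %.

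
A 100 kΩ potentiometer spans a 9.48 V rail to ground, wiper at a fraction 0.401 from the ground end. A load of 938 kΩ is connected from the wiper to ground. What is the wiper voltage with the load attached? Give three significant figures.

The wiper splits the pot into (1−α)R = 59.90 kΩ above and αR = 40.10 kΩ below.
Lower section ‖ load = 38.46 kΩ.
V_wiper = 9.48 × 38.46/(59.90 + 38.46) = 3.71 V.

V ≈ 3.71 V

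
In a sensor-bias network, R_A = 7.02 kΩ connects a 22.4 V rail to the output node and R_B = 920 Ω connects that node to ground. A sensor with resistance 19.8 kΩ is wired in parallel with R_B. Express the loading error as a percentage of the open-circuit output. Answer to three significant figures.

The divider's output (Thévenin) resistance is R_A‖R_B = 813.4 Ω.
Fractional drop under load = R_th/(R_th + R_L) = 813.4 / (813.4 + 19800) = 0.03946.
So the output falls by 3.95 %.

3.95 %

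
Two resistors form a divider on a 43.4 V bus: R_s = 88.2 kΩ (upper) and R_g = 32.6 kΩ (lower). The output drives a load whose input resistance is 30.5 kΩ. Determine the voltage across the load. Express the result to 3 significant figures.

V_out ≈ 6.58 V

The load sits in parallel with R_g: R_g‖R_L = (32.6 × 30.5) / (32.6 + 30.5) = 15.76 kΩ.
V_out = 43.4 × 15.76 / (88.2 + 15.76) = 43.4 × 15.76/104.0 = 6.58 V.
(Unloaded it would have been 11.7 V.)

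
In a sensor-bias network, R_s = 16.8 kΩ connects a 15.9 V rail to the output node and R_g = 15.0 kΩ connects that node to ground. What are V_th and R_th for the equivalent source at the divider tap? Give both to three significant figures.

V_th = 7.50 V, R_th = 7.92 kΩ

V_th is the open-circuit tap voltage: 15.9 × 15.0/(16.8 + 15.0) = 7.50 V.
With the supply zeroed, R_s and R_g appear in parallel from the tap: R_th = R_s‖R_g = (16.8 × 15.0)/31.80 = 7.92 kΩ.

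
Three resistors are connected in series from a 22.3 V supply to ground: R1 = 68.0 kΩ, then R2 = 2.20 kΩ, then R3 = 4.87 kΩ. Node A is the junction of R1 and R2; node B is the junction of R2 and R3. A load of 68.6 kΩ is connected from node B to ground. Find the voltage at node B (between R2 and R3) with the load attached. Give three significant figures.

At node B, R3 is in parallel with the load: R3‖R_L = 4.547 kΩ.
Below node A the resistance is R2 + (R3‖R_L) = 6.747 kΩ, so V_A = 22.3 × 6.747/74.75 = 2.013 V.
Then V_B = V_A × (R3‖R_L)/(R2 + R3‖R_L) = 2.013 × 4.547/6.747 = 1.36 V.

V ≈ 1.36 V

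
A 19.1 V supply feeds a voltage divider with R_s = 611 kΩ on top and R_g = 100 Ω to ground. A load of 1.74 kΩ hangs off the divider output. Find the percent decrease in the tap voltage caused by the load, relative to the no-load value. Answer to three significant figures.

The divider's output (Thévenin) resistance is R_s‖R_g = 99.98 Ω.
Fractional drop under load = R_th/(R_th + R_L) = 99.98 / (99.98 + 1740) = 0.05434.
So the output falls by 5.43 %.

5.43 %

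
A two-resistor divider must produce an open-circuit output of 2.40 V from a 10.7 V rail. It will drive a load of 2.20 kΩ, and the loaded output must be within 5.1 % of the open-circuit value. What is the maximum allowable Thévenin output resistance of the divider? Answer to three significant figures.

Loading drop = R_th/(R_th + R_L) ≤ 0.0510, so R_th ≤ R_L · ε/(1−ε) = 2.20 kΩ × 0.0510/0.9490 = 118 Ω.

R_th ≤ 118 Ω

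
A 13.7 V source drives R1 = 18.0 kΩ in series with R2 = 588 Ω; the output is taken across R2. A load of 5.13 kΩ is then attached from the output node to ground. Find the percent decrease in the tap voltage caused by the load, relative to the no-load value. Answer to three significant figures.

The divider's output (Thévenin) resistance is R1‖R2 = 569.4 Ω.
Fractional drop under load = R_th/(R_th + R_L) = 569.4 / (569.4 + 5130) = 0.09991.
So the output falls by 9.99 %.

9.99 %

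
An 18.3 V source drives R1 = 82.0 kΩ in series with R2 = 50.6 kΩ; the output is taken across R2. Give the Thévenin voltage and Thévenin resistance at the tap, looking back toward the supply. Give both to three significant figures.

V_th = 6.98 V, R_th = 31.3 kΩ

V_th is the open-circuit tap voltage: 18.3 × 50.6/(82.0 + 50.6) = 6.98 V.
With the supply zeroed, R1 and R2 appear in parallel from the tap: R_th = R1‖R2 = (82.0 × 50.6)/132.6 = 31.3 kΩ.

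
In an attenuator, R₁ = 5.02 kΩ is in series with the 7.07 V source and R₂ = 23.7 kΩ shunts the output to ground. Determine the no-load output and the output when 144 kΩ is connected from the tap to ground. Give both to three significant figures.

Open-circuit: V = 7.07 × 23.7/(5.02 + 23.7) = 5.83 V.
With the load, R₂ becomes R₂‖R_L = 20.35 kΩ, so V = 7.07 × 20.35/25.37 = 5.67 V.

Unloaded: 5.83 V; loaded: 5.67 V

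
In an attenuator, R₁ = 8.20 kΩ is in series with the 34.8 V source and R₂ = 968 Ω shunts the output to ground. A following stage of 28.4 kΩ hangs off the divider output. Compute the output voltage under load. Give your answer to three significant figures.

The load sits in parallel with R₂: R₂‖R_L = (968 × 28400) / (968 + 28400) = 936.1 Ω.
V_out = 34.8 × 936.1 / (8200 + 936.1) = 34.8 × 936.1/9136 = 3.57 V.

V_out ≈ 3.57 V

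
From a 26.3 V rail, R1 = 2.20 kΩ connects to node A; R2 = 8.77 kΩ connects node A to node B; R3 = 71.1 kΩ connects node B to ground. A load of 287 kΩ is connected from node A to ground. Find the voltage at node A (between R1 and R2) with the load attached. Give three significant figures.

V ≈ 25.4 V

Below node A the series string R2+R3 = 79.87 kΩ sits in parallel with the 287 kΩ load: 62.48 kΩ.
V_A = 26.3 × 62.48/(2.20 + 62.48) = 25.4 V.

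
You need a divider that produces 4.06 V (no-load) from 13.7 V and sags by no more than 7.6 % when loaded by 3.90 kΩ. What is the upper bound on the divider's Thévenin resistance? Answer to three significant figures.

R_th ≤ 321 Ω

Loading drop = R_th/(R_th + R_L) ≤ 0.0760, so R_th ≤ R_L · ε/(1−ε) = 3.90 kΩ × 0.0760/0.9240 = 321 Ω.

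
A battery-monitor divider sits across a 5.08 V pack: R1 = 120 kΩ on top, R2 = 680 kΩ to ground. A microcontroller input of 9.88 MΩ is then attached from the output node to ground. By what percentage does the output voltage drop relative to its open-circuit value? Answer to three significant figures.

1.02 %

The divider's output (Thévenin) resistance is R1‖R2 = 102.0 kΩ.
Fractional drop under load = R_th/(R_th + R_L) = 102.0 / (102.0 + 9880) = 0.01022.
So the output falls by 1.02 %.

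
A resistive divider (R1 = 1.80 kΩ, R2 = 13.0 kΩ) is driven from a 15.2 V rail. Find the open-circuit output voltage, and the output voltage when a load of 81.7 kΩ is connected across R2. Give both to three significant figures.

Unloaded: 13.4 V; loaded: 13.1 V

Open-circuit: V = 15.2 × 13.0/(1.80 + 13.0) = 13.4 V.
With the load, R2 becomes R2‖R_L = 11.22 kΩ, so V = 15.2 × 11.22/13.02 = 13.1 V.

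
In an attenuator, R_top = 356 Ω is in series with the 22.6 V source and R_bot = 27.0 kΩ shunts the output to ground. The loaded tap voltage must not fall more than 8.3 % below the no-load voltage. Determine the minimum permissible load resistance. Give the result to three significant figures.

R_L(min) ≈ 3.88 kΩ

Output resistance R_th = R_top‖R_bot = (356 × 27000)/27360 = 351.4 Ω.
The fractional drop is R_th/(R_th + R_L); requiring this ≤ 0.0830 gives R_L ≥ R_th(1/0.0830 − 1) = 351.4 × 11.05 = 3.88 kΩ.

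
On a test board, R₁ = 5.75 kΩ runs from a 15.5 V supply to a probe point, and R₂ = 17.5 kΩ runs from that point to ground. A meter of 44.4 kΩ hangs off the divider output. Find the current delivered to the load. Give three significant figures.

I_L ≈ 0.239 mA

R₂‖R_L = 12.55 kΩ; V_out = 15.5 × 12.55/18.30 = 10.63 V.
I_L = V_out / R_L = 10.63 / 44.4 kΩ = 0.239 mA.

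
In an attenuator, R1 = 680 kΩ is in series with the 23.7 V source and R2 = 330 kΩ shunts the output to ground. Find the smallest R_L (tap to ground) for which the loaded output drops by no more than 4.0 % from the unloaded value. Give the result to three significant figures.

R_L(min) ≈ 5.33 MΩ

Output resistance R_th = R1‖R2 = (680 × 330)/1010 = 222.2 kΩ.
The fractional drop is R_th/(R_th + R_L); requiring this ≤ 0.0400 gives R_L ≥ R_th(1/0.0400 − 1) = 222.2 × 24.00 = 5.33 MΩ.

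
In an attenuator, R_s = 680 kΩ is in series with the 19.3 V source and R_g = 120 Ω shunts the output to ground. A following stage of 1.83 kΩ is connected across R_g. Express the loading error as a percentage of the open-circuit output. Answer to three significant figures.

The divider's output (Thévenin) resistance is R_s‖R_g = 120.0 Ω.
Fractional drop under load = R_th/(R_th + R_L) = 120.0 / (120.0 + 1830) = 0.06153.
So the output falls by 6.15 %.

6.15 %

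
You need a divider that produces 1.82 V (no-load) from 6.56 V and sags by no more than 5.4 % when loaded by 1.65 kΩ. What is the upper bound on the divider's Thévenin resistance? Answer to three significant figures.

Loading drop = R_th/(R_th + R_L) ≤ 0.0540, so R_th ≤ R_L · ε/(1−ε) = 1.65 kΩ × 0.0540/0.9460 = 94.2 Ω.

R_th ≤ 94.2 Ω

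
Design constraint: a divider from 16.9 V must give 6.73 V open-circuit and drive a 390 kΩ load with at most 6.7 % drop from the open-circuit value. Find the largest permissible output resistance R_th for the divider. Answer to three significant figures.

R_th ≤ 28.0 kΩ

Loading drop = R_th/(R_th + R_L) ≤ 0.0670, so R_th ≤ R_L · ε/(1−ε) = 390 kΩ × 0.0670/0.9330 = 28.0 kΩ.
(Any R1, R2 with R2/(R1+R2) = 0.398 and R1‖R2 ≤ 28.0 kΩ will meet the spec.)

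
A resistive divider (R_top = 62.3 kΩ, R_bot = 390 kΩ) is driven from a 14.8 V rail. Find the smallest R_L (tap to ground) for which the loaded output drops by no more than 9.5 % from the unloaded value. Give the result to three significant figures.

R_L(min) ≈ 512 kΩ

Output resistance R_th = R_top‖R_bot = (62.3 × 390)/452.3 = 53.72 kΩ.
The fractional drop is R_th/(R_th + R_L); requiring this ≤ 0.0950 gives R_L ≥ R_th(1/0.0950 − 1) = 53.72 × 9.526 = 512 kΩ.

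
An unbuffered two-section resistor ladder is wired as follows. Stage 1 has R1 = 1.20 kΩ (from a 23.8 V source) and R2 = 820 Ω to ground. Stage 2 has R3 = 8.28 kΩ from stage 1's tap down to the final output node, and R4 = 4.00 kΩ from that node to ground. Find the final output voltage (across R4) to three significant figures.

Stage 2 presents R3+R4 = 12280 Ω as a load on stage 1's tap.
Stage 1's lower leg becomes R2‖(R3+R4) = 768.7 Ω, so V_mid = 23.8 × 768.7/1969 = 9.293 V.
Stage 2 is itself unloaded: V_out = V_mid × R4/(R3+R4) = 9.293 × 4000/12280 = 3.03 V.

V_out ≈ 3.03 V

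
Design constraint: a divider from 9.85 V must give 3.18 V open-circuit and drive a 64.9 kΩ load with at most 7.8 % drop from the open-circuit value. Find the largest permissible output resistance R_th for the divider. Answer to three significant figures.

R_th ≤ 5.49 kΩ

Loading drop = R_th/(R_th + R_L) ≤ 0.0780, so R_th ≤ R_L · ε/(1−ε) = 64.9 kΩ × 0.0780/0.9220 = 5.49 kΩ.
(Any R1, R2 with R2/(R1+R2) = 0.323 and R1‖R2 ≤ 5.49 kΩ will meet the spec.)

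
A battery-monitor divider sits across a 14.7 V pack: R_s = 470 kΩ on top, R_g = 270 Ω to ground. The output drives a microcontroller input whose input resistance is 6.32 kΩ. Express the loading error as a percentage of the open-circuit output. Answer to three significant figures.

4.09 %

The divider's output (Thévenin) resistance is R_s‖R_g = 269.8 Ω.
Fractional drop under load = R_th/(R_th + R_L) = 269.8 / (269.8 + 6320) = 0.04095.
So the output falls by 4.09 %.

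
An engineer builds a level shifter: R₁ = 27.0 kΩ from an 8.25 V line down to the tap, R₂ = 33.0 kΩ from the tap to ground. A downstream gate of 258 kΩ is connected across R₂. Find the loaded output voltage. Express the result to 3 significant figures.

V_out ≈ 4.29 V

The load sits in parallel with R₂: R₂‖R_L = (33.0 × 258) / (33.0 + 258) = 29.26 kΩ.
V_out = 8.25 × 29.26 / (27.0 + 29.26) = 8.25 × 29.26/56.26 = 4.29 V.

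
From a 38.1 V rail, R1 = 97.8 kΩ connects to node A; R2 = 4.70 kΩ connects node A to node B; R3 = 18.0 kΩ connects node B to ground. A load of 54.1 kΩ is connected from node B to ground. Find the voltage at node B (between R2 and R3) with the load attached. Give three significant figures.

V ≈ 4.44 V

At node B, R3 is in parallel with the load: R3‖R_L = 13.51 kΩ.
Below node A the resistance is R2 + (R3‖R_L) = 18.21 kΩ, so V_A = 38.1 × 18.21/116.0 = 5.979 V.
Then V_B = V_A × (R3‖R_L)/(R2 + R3‖R_L) = 5.979 × 13.51/18.21 = 4.44 V.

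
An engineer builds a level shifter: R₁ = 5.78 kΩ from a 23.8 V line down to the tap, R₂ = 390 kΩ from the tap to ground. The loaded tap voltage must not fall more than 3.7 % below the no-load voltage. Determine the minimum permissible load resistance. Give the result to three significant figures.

Output resistance R_th = R₁‖R₂ = (5.78 × 390)/395.8 = 5.696 kΩ.
The fractional drop is R_th/(R_th + R_L); requiring this ≤ 0.0370 gives R_L ≥ R_th(1/0.0370 − 1) = 5.696 × 26.03 = 148 kΩ.

R_L(min) ≈ 148 kΩ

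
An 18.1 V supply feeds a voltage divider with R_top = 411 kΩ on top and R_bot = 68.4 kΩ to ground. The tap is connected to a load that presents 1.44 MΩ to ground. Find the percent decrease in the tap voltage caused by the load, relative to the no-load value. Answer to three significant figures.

3.91 %

The divider's output (Thévenin) resistance is R_top‖R_bot = 58.64 kΩ.
Fractional drop under load = R_th/(R_th + R_L) = 58.64 / (58.64 + 1440) = 0.03913.
So the output falls by 3.91 %.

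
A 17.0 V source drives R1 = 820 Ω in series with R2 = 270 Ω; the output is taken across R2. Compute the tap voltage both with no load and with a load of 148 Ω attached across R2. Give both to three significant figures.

Unloaded: 4.21 V; loaded: 1.77 V

Open-circuit: V = 17.0 × 270/(820 + 270) = 4.21 V.
With the load, R2 becomes R2‖R_L = 95.60 Ω, so V = 17.0 × 95.60/915.6 = 1.77 V.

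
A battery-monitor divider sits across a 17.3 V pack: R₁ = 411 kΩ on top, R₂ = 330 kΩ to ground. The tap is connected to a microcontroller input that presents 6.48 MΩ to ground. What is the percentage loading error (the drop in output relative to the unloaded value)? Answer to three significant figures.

2.75 %

The divider's output (Thévenin) resistance is R₁‖R₂ = 183.0 kΩ.
Fractional drop under load = R_th/(R_th + R_L) = 183.0 / (183.0 + 6480) = 0.02747.
So the output falls by 2.75 %.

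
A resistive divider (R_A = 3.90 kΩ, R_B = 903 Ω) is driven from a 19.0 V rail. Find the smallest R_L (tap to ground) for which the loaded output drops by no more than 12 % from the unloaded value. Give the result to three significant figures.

R_L(min) ≈ 5.38 kΩ

Output resistance R_th = R_A‖R_B = (3900 × 903)/4803 = 733.2 Ω.
The fractional drop is R_th/(R_th + R_L); requiring this ≤ 0.120 gives R_L ≥ R_th(1/0.120 − 1) = 733.2 × 7.333 = 5.38 kΩ.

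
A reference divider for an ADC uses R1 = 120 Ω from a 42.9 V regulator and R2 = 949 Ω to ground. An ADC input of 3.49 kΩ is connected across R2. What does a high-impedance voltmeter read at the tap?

V_out ≈ 37.0 V

The load sits in parallel with R2: R2‖R_L = (949 × 3490) / (949 + 3490) = 746.1 Ω.
V_out = 42.9 × 746.1 / (120 + 746.1) = 42.9 × 746.1/866.1 = 37.0 V.
(Unloaded it would have been 38.1 V.)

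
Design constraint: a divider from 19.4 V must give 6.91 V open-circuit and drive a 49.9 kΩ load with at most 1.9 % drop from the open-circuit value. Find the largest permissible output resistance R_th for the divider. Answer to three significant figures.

R_th ≤ 966 Ω

Loading drop = R_th/(R_th + R_L) ≤ 0.0190, so R_th ≤ R_L · ε/(1−ε) = 49.9 kΩ × 0.0190/0.9810 = 966 Ω.
(Any R1, R2 with R2/(R1+R2) = 0.356 and R1‖R2 ≤ 966 Ω will meet the spec.)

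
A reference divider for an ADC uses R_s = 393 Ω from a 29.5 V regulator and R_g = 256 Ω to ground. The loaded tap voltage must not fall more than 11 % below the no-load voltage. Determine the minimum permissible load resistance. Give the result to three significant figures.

Output resistance R_th = R_s‖R_g = (393 × 256)/649.0 = 155.0 Ω.
The fractional drop is R_th/(R_th + R_L); requiring this ≤ 0.110 gives R_L ≥ R_th(1/0.110 − 1) = 155.0 × 8.091 = 1.25 kΩ.

R_L(min) ≈ 1.25 kΩ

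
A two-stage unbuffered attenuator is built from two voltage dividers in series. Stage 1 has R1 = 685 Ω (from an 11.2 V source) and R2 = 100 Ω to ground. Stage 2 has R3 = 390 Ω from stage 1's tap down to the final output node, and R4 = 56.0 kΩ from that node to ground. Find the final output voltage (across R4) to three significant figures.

V_out ≈ 1.41 V

Stage 2 presents R3+R4 = 56390 Ω as a load on stage 1's tap.
Stage 1's lower leg becomes R2‖(R3+R4) = 99.82 Ω, so V_mid = 11.2 × 99.82/784.8 = 1.425 V.
Stage 2 is itself unloaded: V_out = V_mid × R4/(R3+R4) = 1.425 × 56000/56390 = 1.41 V.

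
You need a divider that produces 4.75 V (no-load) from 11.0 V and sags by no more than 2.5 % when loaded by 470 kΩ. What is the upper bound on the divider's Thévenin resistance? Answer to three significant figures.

Loading drop = R_th/(R_th + R_L) ≤ 0.0250, so R_th ≤ R_L · ε/(1−ε) = 470 kΩ × 0.0250/0.9750 = 12.1 kΩ.
(Any R1, R2 with R2/(R1+R2) = 0.432 and R1‖R2 ≤ 12.1 kΩ will meet the spec.)

R_th ≤ 12.1 kΩ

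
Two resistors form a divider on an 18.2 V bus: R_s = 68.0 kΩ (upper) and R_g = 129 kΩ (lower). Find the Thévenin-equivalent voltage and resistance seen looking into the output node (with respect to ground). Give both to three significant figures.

V_th = 11.9 V, R_th = 44.5 kΩ

V_th is the open-circuit tap voltage: 18.2 × 129/(68.0 + 129) = 11.9 V.
With the supply zeroed, R_s and R_g appear in parallel from the tap: R_th = R_s‖R_g = (68.0 × 129)/197.0 = 44.5 kΩ.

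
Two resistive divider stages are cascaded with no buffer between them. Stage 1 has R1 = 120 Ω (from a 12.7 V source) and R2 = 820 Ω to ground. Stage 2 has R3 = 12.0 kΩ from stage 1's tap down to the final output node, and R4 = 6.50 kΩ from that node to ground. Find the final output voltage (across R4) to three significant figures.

Stage 2 presents R3+R4 = 18500 Ω as a load on stage 1's tap.
Stage 1's lower leg becomes R2‖(R3+R4) = 785.2 Ω, so V_mid = 12.7 × 785.2/905.2 = 11.02 V.
Stage 2 is itself unloaded: V_out = V_mid × R4/(R3+R4) = 11.02 × 6500/18500 = 3.87 V.

V_out ≈ 3.87 V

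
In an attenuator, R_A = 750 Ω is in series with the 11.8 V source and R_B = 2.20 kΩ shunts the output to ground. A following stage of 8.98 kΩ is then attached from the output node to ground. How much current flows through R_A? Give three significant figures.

I ≈ 4.69 mA

R_B‖R_L = 1767 Ω, so the source sees R_A + R_B‖R_L = 2517 Ω.
I = 11.8 V / 2517 Ω = 4.69 mA.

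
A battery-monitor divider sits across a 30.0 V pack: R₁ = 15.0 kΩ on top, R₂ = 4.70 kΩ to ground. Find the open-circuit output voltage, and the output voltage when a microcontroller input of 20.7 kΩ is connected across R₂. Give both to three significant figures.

Unloaded: 7.16 V; loaded: 6.10 V

Open-circuit: V = 30.0 × 4.70/(15.0 + 4.70) = 7.16 V.
With the load, R₂ becomes R₂‖R_L = 3.830 kΩ, so V = 30.0 × 3.830/18.83 = 6.10 V.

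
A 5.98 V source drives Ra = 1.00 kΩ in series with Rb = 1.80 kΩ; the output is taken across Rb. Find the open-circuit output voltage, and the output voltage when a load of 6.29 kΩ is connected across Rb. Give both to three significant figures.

Unloaded: 3.84 V; loaded: 3.49 V

Open-circuit: V = 5.98 × 1.80/(1.00 + 1.80) = 3.84 V.
With the load, Rb becomes Rb‖R_L = 1.400 kΩ, so V = 5.98 × 1.400/2.400 = 3.49 V.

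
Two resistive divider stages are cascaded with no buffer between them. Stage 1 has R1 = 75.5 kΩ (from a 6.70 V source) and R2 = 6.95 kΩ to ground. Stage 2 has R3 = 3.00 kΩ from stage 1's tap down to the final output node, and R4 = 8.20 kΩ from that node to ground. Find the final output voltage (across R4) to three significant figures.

Stage 2 presents R3+R4 = 11.20 kΩ as a load on stage 1's tap.
Stage 1's lower leg becomes R2‖(R3+R4) = 4.289 kΩ, so V_mid = 6.70 × 4.289/79.79 = 0.3601 V.
Stage 2 is itself unloaded: V_out = V_mid × R4/(R3+R4) = 0.3601 × 8.20/11.20 = 0.264 V.

V_out ≈ 0.264 V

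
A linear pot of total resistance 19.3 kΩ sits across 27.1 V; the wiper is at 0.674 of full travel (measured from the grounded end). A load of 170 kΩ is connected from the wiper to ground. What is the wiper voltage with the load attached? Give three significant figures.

The wiper splits the pot into (1−α)R = 6.292 kΩ above and αR = 13.01 kΩ below.
Lower section ‖ load = 12.08 kΩ.
V_wiper = 27.1 × 12.08/(6.292 + 12.08) = 17.8 V.

V ≈ 17.8 V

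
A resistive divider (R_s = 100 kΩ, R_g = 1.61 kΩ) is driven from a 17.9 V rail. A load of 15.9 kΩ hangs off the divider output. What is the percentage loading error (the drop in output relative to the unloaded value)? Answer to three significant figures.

The divider's output (Thévenin) resistance is R_s‖R_g = 1.584 kΩ.
Fractional drop under load = R_th/(R_th + R_L) = 1.584 / (1.584 + 15.9) = 0.09062.
So the output falls by 9.06 %.

9.06 %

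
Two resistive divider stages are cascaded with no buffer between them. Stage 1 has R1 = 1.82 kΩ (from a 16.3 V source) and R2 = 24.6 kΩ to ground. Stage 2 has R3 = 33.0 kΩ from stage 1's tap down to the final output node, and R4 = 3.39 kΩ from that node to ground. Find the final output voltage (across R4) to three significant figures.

V_out ≈ 1.35 V

Stage 2 presents R3+R4 = 36.39 kΩ as a load on stage 1's tap.
Stage 1's lower leg becomes R2‖(R3+R4) = 14.68 kΩ, so V_mid = 16.3 × 14.68/16.50 = 14.50 V.
Stage 2 is itself unloaded: V_out = V_mid × R4/(R3+R4) = 14.50 × 3.39/36.39 = 1.35 V.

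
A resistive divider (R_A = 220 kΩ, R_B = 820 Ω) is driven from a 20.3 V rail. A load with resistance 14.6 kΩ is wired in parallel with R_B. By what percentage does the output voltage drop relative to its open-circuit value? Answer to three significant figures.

5.30 %

The divider's output (Thévenin) resistance is R_A‖R_B = 817.0 Ω.
Fractional drop under load = R_th/(R_th + R_L) = 817.0 / (817.0 + 14600) = 0.05299.
So the output falls by 5.30 %.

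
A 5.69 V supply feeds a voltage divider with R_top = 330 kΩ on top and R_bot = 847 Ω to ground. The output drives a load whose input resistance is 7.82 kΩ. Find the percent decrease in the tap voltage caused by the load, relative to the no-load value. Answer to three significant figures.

9.75 %

The divider's output (Thévenin) resistance is R_top‖R_bot = 844.8 Ω.
Fractional drop under load = R_th/(R_th + R_L) = 844.8 / (844.8 + 7820) = 0.09750.
So the output falls by 9.75 %.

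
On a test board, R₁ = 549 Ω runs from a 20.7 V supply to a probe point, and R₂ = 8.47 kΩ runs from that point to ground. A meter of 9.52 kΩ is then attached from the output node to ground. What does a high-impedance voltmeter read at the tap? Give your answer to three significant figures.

The load sits in parallel with R₂: R₂‖R_L = (8470 × 9520) / (8470 + 9520) = 4482 Ω.
V_out = 20.7 × 4482 / (549 + 4482) = 20.7 × 4482/5031 = 18.4 V.

V_out ≈ 18.4 V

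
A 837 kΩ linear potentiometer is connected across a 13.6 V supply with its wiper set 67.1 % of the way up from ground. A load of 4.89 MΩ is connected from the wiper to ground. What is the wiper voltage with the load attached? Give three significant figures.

V ≈ 8.79 V

The wiper splits the pot into (1−α)R = 275.4 kΩ above and αR = 561.6 kΩ below.
Lower section ‖ load = 503.8 kΩ.
V_wiper = 13.6 × 503.8/(275.4 + 503.8) = 8.79 V.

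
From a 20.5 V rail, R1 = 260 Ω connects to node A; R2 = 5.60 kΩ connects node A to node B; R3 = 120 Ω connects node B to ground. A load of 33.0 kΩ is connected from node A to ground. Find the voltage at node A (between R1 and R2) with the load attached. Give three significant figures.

V ≈ 19.5 V

Below node A the series string R2+R3 = 5720 Ω sits in parallel with the 33000 Ω load: 4875 Ω.
V_A = 20.5 × 4875/(260 + 4875) = 19.5 V.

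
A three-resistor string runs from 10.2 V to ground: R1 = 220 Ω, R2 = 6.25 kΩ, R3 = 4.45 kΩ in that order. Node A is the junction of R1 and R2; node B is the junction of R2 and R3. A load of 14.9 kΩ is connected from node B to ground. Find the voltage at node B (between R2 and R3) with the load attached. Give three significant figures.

V ≈ 3.53 V

At node B, R3 is in parallel with the load: R3‖R_L = 3427 Ω.
Below node A the resistance is R2 + (R3‖R_L) = 9677 Ω, so V_A = 10.2 × 9677/9897 = 9.973 V.
Then V_B = V_A × (R3‖R_L)/(R2 + R3‖R_L) = 9.973 × 3427/9677 = 3.53 V.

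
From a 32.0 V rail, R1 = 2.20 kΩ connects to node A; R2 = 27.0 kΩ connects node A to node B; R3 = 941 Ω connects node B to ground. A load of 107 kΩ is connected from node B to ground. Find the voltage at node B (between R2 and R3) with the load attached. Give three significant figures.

At node B, R3 is in parallel with the load: R3‖R_L = 932.8 Ω.
Below node A the resistance is R2 + (R3‖R_L) = 27930 Ω, so V_A = 32.0 × 27930/30130 = 29.66 V.
Then V_B = V_A × (R3‖R_L)/(R2 + R3‖R_L) = 29.66 × 932.8/27930 = 0.991 V.

V ≈ 0.991 V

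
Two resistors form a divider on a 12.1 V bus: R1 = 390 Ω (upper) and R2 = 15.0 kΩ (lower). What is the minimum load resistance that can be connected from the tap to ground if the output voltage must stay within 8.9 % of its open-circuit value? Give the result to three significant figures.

Output resistance R_th = R1‖R2 = (390 × 15000)/15390 = 380.1 Ω.
The fractional drop is R_th/(R_th + R_L); requiring this ≤ 0.0890 gives R_L ≥ R_th(1/0.0890 − 1) = 380.1 × 10.24 = 3.89 kΩ.

R_L(min) ≈ 3.89 kΩ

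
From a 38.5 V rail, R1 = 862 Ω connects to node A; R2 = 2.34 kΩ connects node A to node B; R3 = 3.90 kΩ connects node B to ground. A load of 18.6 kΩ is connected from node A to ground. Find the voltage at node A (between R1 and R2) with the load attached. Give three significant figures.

Below node A the series string R2+R3 = 6240 Ω sits in parallel with the 18600 Ω load: 4672 Ω.
V_A = 38.5 × 4672/(862 + 4672) = 32.5 V.

V ≈ 32.5 V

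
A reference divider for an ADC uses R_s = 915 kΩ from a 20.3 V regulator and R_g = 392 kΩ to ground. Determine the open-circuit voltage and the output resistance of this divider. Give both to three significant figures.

V_th is the open-circuit tap voltage: 20.3 × 392/(915 + 392) = 6.09 V.
With the supply zeroed, R_s and R_g appear in parallel from the tap: R_th = R_s‖R_g = (915 × 392)/1307 = 274 kΩ.

V_th = 6.09 V, R_th = 274 kΩ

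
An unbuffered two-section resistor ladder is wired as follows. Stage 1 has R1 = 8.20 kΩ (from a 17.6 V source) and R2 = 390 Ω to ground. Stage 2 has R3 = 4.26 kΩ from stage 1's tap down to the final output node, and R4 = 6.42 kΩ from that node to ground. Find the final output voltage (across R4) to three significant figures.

V_out ≈ 0.464 V

Stage 2 presents R3+R4 = 10680 Ω as a load on stage 1's tap.
Stage 1's lower leg becomes R2‖(R3+R4) = 376.3 Ω, so V_mid = 17.6 × 376.3/8576 = 0.7722 V.
Stage 2 is itself unloaded: V_out = V_mid × R4/(R3+R4) = 0.7722 × 6420/10680 = 0.464 V.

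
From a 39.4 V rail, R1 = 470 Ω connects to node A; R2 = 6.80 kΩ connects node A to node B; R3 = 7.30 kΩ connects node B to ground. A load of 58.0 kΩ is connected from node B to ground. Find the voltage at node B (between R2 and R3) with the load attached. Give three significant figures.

V ≈ 18.6 V

At node B, R3 is in parallel with the load: R3‖R_L = 6484 Ω.
Below node A the resistance is R2 + (R3‖R_L) = 13280 Ω, so V_A = 39.4 × 13280/13750 = 38.05 V.
Then V_B = V_A × (R3‖R_L)/(R2 + R3‖R_L) = 38.05 × 6484/13280 = 18.6 V.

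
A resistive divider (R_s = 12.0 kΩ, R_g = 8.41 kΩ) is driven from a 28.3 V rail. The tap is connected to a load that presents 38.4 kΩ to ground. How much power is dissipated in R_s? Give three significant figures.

Total resistance from the source is R_s + (R_g‖R_L) = 18.90 kΩ, so I = 28.3/18.90 kΩ = 1.497 mA.
P = I²·R_s = (1.497 mA)² × 12.0 kΩ = 26.9 mW.

P ≈ 26.9 mW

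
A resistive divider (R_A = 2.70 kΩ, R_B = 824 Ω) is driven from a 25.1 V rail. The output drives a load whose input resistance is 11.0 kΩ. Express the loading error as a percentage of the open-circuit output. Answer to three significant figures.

The divider's output (Thévenin) resistance is R_A‖R_B = 631.3 Ω.
Fractional drop under load = R_th/(R_th + R_L) = 631.3 / (631.3 + 11000) = 0.05428.
So the output falls by 5.43 %.

5.43 %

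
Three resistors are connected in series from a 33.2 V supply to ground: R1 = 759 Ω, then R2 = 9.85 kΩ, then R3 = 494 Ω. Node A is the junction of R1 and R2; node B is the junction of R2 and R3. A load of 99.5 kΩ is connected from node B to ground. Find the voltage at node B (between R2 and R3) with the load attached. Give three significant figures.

V ≈ 1.47 V

At node B, R3 is in parallel with the load: R3‖R_L = 491.6 Ω.
Below node A the resistance is R2 + (R3‖R_L) = 10340 Ω, so V_A = 33.2 × 10340/11100 = 30.93 V.
Then V_B = V_A × (R3‖R_L)/(R2 + R3‖R_L) = 30.93 × 491.6/10340 = 1.47 V.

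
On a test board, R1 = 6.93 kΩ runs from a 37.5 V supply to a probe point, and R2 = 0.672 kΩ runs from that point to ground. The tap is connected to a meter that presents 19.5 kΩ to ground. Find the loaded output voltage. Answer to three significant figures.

The load sits in parallel with R2: R2‖R_L = (672 × 19500) / (672 + 19500) = 649.6 Ω.
V_out = 37.5 × 649.6 / (6930 + 649.6) = 37.5 × 649.6/7580 = 3.21 V.
(Unloaded it would have been 3.31 V.)

V_out ≈ 3.21 V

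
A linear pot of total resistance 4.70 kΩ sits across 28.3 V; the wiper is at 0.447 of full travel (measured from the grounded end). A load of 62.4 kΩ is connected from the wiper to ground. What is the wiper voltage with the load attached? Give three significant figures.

The wiper splits the pot into (1−α)R = 2.599 kΩ above and αR = 2.101 kΩ below.
Lower section ‖ load = 2.032 kΩ.
V_wiper = 28.3 × 2.032/(2.599 + 2.032) = 12.4 V.

V ≈ 12.4 V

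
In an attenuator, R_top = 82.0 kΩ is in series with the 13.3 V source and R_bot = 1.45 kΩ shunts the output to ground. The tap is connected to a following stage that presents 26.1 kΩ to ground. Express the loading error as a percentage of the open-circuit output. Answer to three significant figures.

5.18 %

The divider's output (Thévenin) resistance is R_top‖R_bot = 1.425 kΩ.
Fractional drop under load = R_th/(R_th + R_L) = 1.425 / (1.425 + 26.1) = 0.05176.
So the output falls by 5.18 %.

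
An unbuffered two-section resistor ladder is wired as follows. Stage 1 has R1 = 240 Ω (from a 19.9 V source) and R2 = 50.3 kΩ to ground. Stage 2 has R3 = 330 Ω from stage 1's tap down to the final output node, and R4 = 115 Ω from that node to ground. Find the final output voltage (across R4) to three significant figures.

Stage 2 presents R3+R4 = 445.0 Ω as a load on stage 1's tap.
Stage 1's lower leg becomes R2‖(R3+R4) = 441.1 Ω, so V_mid = 19.9 × 441.1/681.1 = 12.89 V.
Stage 2 is itself unloaded: V_out = V_mid × R4/(R3+R4) = 12.89 × 115/445.0 = 3.33 V.

V_out ≈ 3.33 V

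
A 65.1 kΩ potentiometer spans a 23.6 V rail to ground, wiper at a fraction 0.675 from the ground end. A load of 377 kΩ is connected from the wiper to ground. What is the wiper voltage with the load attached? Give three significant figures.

The wiper splits the pot into (1−α)R = 21.16 kΩ above and αR = 43.94 kΩ below.
Lower section ‖ load = 39.36 kΩ.
V_wiper = 23.6 × 39.36/(21.16 + 39.36) = 15.3 V.

V ≈ 15.3 V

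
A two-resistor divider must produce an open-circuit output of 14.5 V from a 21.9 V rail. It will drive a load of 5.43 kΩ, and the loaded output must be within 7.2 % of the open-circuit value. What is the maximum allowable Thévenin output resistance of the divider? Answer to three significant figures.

R_th ≤ 421 Ω

Loading drop = R_th/(R_th + R_L) ≤ 0.0720, so R_th ≤ R_L · ε/(1−ε) = 5.43 kΩ × 0.0720/0.9280 = 421 Ω.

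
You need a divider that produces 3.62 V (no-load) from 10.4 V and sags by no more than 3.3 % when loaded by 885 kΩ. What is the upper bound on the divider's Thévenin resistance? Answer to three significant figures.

R_th ≤ 30.2 kΩ

Loading drop = R_th/(R_th + R_L) ≤ 0.0330, so R_th ≤ R_L · ε/(1−ε) = 885 kΩ × 0.0330/0.9670 = 30.2 kΩ.
(Any R1, R2 with R2/(R1+R2) = 0.348 and R1‖R2 ≤ 30.2 kΩ will meet the spec.)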